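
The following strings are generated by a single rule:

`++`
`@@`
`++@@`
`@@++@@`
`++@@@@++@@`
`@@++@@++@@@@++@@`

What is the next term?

From term 3 onward, concatenate the second-to-last term with the last: ++·@@ = ++@@, @@·++@@ = @@++@@, …
So term 7 is ++@@@@++@@·@@++@@++@@@@++@@.

++@@@@++@@@@++@@++@@@@++@@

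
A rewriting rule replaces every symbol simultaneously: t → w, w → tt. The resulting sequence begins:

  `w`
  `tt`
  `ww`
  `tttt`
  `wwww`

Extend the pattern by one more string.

Expanding wwww: w→tt, w→tt, w→tt, w→tt. Concatenated: tt tt tt tt.

tttttttt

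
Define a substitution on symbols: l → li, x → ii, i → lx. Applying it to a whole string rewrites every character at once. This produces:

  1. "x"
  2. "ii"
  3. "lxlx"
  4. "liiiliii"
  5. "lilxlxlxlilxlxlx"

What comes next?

lilxliiiliiiliiililxliiiliiiliii

φ(lilxlxlxlilxlxlx) expands symbol-by-symbol to li lx li ii li ii li ii li lx li ii li ii li ii; joining the 16 pieces gives the next term.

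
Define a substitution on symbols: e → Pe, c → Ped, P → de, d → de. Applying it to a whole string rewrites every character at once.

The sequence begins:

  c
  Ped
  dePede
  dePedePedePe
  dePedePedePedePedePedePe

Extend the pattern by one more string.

dePedePedePedePedePedePedePedePedePedePedePedePe

Replace each of the 24 characters of dePedePedePedePedePedePe in place — de Pe de Pe de Pe de Pe de Pe de Pe de Pe de Pe de Pe de Pe de Pe de Pe — and concatenate.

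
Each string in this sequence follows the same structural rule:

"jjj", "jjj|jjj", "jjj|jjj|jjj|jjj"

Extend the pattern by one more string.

Each string is two copies of the previous one joined by '|'.
Doubling jjj|jjj|jjj|jjj with '|' between the halves:

jjj|jjj|jjj|jjj|jjj|jjj|jjj|jjj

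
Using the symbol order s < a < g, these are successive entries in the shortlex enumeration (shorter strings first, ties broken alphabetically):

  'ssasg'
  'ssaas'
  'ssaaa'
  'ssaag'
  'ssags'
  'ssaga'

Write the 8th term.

ssgss

Advancing 2 positions from ssaga through ssaga → ssagg reaches term 8.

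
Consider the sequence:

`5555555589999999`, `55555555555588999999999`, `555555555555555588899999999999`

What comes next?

Each string has the form 5^{4n} 8^{n-1} 9^{2n+3}, where the shown terms are n = 2, 3, 4.
For the next term, n = 5, so the run lengths are 20, 4, 13.

5555555555555555555588889999999999999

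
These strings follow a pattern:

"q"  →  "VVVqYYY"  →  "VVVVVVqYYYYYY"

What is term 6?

s(k+1) = VVV·s(k)·YYY, so each term gains VVV as a prefix and YYY as a suffix.
From VVVVVVqYYYYYY, 3 further steps: VVVVVVqYYYYYY → VVVVVVVVVqYYYYYYYYY → VVVVVVVVVVVVqYYYYYYYYYYYY → (answer).

VVVVVVVVVVVVVVVqYYYYYYYYYYYYYYY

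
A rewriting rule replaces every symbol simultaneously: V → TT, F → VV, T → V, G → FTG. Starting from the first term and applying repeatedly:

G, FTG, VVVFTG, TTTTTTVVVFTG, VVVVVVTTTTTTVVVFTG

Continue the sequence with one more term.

TTTTTTTTTTTTVVVVVVTTTTTTVVVFTG

Applying the rule to each of the 18 symbols of VVVVVVTTTTTTVVVFTG gives the pieces TT TT TT TT TT TT V V V V V V TT TT TT VV V FTG, which concatenate to the answer.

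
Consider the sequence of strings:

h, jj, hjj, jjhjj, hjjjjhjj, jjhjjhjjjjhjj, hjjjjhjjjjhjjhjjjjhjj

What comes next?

Each term (from the third on) is the two preceding terms concatenated in order: term 3 = h·jj = hjj.
Continuing: jjhjjhjjjjhjj · hjjjjhjjjjhjjhjjjjhjj gives term 8.

jjhjjhjjjjhjjhjjjjhjjjjhjjhjjjjhjj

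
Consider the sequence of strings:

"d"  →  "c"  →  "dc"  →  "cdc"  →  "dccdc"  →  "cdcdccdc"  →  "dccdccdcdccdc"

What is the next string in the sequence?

cdcdccdcdccdccdcdccdc

This is a Fibonacci-style word recurrence s(k) = s(k−2)·s(k−1): e.g. d·c = dc.
Continuing: cdcdccdc · dccdccdcdccdc gives term 8.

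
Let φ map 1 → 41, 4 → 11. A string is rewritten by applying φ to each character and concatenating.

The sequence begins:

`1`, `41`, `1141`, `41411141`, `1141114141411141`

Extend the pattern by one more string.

41411141414111411141114141411141

Applying the rule to each of the 16 symbols of 1141114141411141 gives the pieces 41 41 11 41 41 41 11 41 11 41 11 41 41 41 11 41, which concatenate to the answer.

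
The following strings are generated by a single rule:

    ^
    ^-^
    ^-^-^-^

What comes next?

s(k+1) = s(k)·-·s(k) — each term doubles the last with '-' between the halves.
Doubling ^-^-^-^ with '-' between the halves:

^-^-^-^-^-^-^-^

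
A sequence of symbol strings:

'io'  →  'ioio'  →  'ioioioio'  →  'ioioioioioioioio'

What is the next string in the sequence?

Each string is two copies of the previous one concatenated.
Doubling ioioioioioioioio:

ioioioioioioioioioioioioioioioio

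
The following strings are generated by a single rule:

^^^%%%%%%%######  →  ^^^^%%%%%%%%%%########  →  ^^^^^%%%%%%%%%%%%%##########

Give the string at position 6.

Each string has the form ^^{n+1} %^{3n+1} #^{2n+2}, where the shown terms are n = 2, 3, 4.
Setting n = 7 gives 8, 22, 16 characters in each block.

^^^^^^^^%%%%%%%%%%%%%%%%%%%%%%################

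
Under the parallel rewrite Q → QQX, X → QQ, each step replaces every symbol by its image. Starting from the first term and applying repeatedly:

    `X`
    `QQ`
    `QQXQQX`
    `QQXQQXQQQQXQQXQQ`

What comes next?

QQXQQXQQQQXQQXQQQQXQQXQQXQQXQQQQXQQXQQQQXQQX

Applying the rule to each of the 16 symbols of QQXQQXQQQQXQQXQQ gives the pieces QQX QQX QQ QQX QQX QQ QQX QQX QQX QQX QQ QQX QQX QQ QQX QQX, which concatenate to the answer.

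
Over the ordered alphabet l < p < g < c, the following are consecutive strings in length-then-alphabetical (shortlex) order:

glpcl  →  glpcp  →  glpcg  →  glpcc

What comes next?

glgll

Treat glpcc as a base-4 numeral over the given alphabet and add one, carrying through any trailing c's.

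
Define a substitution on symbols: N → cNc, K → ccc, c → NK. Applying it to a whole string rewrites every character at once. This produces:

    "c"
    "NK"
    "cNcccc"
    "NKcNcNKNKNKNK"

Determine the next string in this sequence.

Rewriting the 13 symbols of NKcNcNKNKNKNK one by one yields cNc ccc NK cNc NK cNc ccc cNc ccc cNc ccc cNc ccc; concatenated:

cNccccNKcNcNKcNcccccNcccccNcccccNcccc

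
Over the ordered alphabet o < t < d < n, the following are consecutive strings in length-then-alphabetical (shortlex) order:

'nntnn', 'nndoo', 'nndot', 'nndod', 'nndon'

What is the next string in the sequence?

The successor of nndon increments the rightmost position that isn't already n and resets every position after it to o.

nndto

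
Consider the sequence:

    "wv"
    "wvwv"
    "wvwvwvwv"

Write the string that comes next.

wvwvwvwvwvwvwvwv

Each string is two copies of the previous one concatenated.
One more doubling of wvwvwvwv gives the answer.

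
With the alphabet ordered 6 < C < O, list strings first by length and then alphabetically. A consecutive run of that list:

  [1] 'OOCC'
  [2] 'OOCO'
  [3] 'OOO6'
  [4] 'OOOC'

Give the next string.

OOOO

The successor of OOOC increments the rightmost position that isn't already O and resets every position after it to 6.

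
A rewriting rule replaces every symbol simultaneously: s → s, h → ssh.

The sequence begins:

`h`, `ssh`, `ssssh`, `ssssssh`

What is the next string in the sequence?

ssssssssh

Rewriting each symbol of ssssssh: s→s, s→s, s→s, s→s, s→s, s→s, h→ssh, which concatenates to s s s s s s ssh.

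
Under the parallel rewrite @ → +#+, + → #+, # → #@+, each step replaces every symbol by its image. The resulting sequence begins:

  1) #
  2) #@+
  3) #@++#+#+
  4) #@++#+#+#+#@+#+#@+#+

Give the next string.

Replace each of the 20 characters of #@++#+#+#+#@+#+#@+#+ in place — #@+ +#+ #+ #+ #@+ #+ #@+ #+ #@+ #+ #@+ +#+ #+ #@+ #+ #@+ +#+ #+ #@+ #+ — and concatenate.

#@++#+#+#+#@+#+#@+#+#@+#+#@++#+#+#@+#+#@++#+#+#@+#+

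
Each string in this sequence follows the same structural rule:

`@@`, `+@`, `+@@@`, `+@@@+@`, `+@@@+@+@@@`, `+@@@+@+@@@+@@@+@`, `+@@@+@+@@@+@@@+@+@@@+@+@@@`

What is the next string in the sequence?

Each term (from the third on) is the previous term followed by the one before it: term 3 = +@·@@ = +@@@.
So term 8 is +@@@+@+@@@+@@@+@+@@@+@+@@@·+@@@+@+@@@+@@@+@.

+@@@+@+@@@+@@@+@+@@@+@+@@@+@@@+@+@@@+@@@+@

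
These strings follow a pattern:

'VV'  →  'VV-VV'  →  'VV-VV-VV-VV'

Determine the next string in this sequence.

s(k+1) = s(k)·-·s(k) — each term doubles the last with '-' between the halves.
Doubling VV-VV-VV-VV with '-' between the halves:

VV-VV-VV-VV-VV-VV-VV-VV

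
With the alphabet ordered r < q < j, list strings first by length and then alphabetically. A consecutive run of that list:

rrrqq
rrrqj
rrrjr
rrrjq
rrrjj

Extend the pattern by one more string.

Treat rrrjj as a base-3 numeral over the given alphabet and add one, carrying through any trailing j's.

rrqrr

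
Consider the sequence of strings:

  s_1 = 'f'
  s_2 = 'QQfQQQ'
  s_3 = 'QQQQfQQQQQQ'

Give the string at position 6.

QQQQQQQQQQfQQQQQQQQQQQQQQQ

s(k+1) = QQ·s(k)·QQQ, so each term gains QQ as a prefix and QQQ as a suffix.
From QQQQfQQQQQQ, 3 further steps: QQQQfQQQQQQ → QQQQQQfQQQQQQQQQ → QQQQQQQQfQQQQQQQQQQQQ → (answer).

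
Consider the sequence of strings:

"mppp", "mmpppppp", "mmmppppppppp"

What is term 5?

mmmmmppppppppppppppp

Reading off run lengths: m runs 1, 2, 3; p runs 3, 6, 9 — each is linear in n (n = 1, 2, …).
For term 5, n = 5, so the run lengths are 5, 15.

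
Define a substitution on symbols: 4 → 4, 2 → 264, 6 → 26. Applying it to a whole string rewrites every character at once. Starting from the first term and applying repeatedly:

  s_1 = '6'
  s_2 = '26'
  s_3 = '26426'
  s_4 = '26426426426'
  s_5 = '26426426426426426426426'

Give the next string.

26426426426426426426426426426426426426426426426

Replace each of the 23 characters of 26426426426426426426426 in place — 264 26 4 264 26 4 264 26 4 264 26 4 264 26 4 264 26 4 264 26 4 264 26 — and concatenate.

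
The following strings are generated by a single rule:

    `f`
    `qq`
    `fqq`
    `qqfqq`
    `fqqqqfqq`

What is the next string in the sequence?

This is a Fibonacci-style word recurrence s(k) = s(k−2)·s(k−1): e.g. f·qq = fqq.
The next term joins qqfqq and fqqqqfqq.

qqfqqfqqqqfqq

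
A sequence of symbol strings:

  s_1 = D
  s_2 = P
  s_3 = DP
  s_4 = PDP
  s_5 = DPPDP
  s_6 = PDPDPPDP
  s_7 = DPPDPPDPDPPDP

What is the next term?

PDPDPPDPDPPDPPDPDPPDP

This is a Fibonacci-style word recurrence s(k) = s(k−2)·s(k−1): e.g. D·P = DP.
Continuing: PDPDPPDP · DPPDPPDPDPPDP gives term 8.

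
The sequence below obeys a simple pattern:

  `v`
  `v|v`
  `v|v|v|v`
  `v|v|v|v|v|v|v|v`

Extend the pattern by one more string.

Every step duplicates the string with '|' between the halves.
Doubling v|v|v|v|v|v|v|v with '|' between the halves:

v|v|v|v|v|v|v|v|v|v|v|v|v|v|v|v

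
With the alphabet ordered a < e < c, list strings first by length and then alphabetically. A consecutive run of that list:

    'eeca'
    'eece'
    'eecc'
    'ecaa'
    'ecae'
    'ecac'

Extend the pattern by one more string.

Treat ecac as a base-3 numeral over the given alphabet and add one, carrying through any trailing c's.

ecea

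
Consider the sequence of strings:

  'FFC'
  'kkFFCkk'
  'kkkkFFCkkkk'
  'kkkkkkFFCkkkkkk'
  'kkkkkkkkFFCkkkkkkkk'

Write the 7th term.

s(k+1) = kk·s(k)·kk, so each term gains kk as a prefix and kk as a suffix.
From kkkkkkkkFFCkkkkkkkk, 2 further steps: kkkkkkkkFFCkkkkkkkk → kkkkkkkkkkFFCkkkkkkkkkk → (answer).

kkkkkkkkkkkkFFCkkkkkkkkkkkk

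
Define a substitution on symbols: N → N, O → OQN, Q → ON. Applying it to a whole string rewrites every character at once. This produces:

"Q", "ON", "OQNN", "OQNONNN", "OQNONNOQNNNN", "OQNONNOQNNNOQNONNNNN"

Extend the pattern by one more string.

OQNONNOQNNNOQNONNNNOQNONNOQNNNNNN

φ(OQNONNOQNNNOQNONNNNN) expands symbol-by-symbol to OQN ON N OQN N N OQN ON N N N OQN ON N OQN N N N N N; joining the 20 pieces gives the next term.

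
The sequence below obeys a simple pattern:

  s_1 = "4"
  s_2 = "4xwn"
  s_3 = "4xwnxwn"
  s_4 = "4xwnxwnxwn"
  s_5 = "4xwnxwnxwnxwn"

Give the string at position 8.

The strings grow by a fixed suffix xwn each time.
From 4xwnxwnxwnxwn, 3 further steps: 4xwnxwnxwnxwn → 4xwnxwnxwnxwnxwn → 4xwnxwnxwnxwnxwnxwn → (answer).

4xwnxwnxwnxwnxwnxwnxwn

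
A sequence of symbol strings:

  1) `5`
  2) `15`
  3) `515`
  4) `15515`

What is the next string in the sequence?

51515515

This is a Fibonacci-style word recurrence s(k) = s(k−2)·s(k−1): e.g. 5·15 = 515.
Continuing: 515 · 15515 gives term 5.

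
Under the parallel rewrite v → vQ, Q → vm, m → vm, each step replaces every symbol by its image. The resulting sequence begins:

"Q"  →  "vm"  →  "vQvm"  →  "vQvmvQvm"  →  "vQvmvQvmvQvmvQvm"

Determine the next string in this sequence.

Rewriting the 16 symbols of vQvmvQvmvQvmvQvm one by one yields vQ vm vQ vm vQ vm vQ vm vQ vm vQ vm vQ vm vQ vm; concatenated:

vQvmvQvmvQvmvQvmvQvmvQvmvQvmvQvm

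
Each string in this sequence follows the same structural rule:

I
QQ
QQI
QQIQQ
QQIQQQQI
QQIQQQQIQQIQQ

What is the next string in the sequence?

QQIQQQQIQQIQQQQIQQQQI

Each term (from the third on) is the previous term followed by the one before it: term 3 = QQ·I = QQI.
The next term joins QQIQQQQIQQIQQ and QQIQQQQI.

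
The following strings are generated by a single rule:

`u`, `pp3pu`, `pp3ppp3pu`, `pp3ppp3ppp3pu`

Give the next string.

Each term is the previous one with pp3p prepended.
So the next term is pp3p·pp3ppp3ppp3pu.

pp3ppp3ppp3ppp3pu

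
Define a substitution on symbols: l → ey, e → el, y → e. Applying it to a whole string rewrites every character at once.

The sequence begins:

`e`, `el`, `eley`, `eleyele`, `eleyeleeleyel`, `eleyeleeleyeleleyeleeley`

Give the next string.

eleyeleeleyeleleyeleeleyeleyeleeleyeleleyele

Replace each of the 24 characters of eleyeleeleyeleleyeleeley in place — el ey el e el ey el el ey el e el ey el ey el e el ey el el ey el e — and concatenate.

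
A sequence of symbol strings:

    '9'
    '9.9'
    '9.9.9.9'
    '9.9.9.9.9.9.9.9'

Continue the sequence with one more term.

Every step duplicates the string with '.' between the halves.
Doubling 9.9.9.9.9.9.9.9 with '.' between the halves:

9.9.9.9.9.9.9.9.9.9.9.9.9.9.9.9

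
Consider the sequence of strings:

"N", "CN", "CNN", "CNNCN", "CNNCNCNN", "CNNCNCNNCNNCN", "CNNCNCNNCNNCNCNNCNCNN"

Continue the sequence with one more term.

From term 3 onward, concatenate the last term with the second-to-last: CN·N = CNN, CNN·CN = CNNCN, …
The next term joins CNNCNCNNCNNCNCNNCNCNN and CNNCNCNNCNNCN.

CNNCNCNNCNNCNCNNCNCNNCNNCNCNNCNNCN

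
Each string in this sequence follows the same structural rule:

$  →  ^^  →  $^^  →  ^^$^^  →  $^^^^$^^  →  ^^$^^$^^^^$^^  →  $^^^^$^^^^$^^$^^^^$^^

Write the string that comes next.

^^$^^$^^^^$^^$^^^^$^^^^$^^$^^^^$^^

Each term (from the third on) is the two preceding terms concatenated in order: term 3 = $·^^ = $^^.
So term 8 is ^^$^^$^^^^$^^·$^^^^$^^^^$^^$^^^^$^^.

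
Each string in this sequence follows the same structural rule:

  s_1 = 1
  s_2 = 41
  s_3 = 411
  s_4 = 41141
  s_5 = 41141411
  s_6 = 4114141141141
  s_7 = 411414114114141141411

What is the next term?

This is a Fibonacci-style word recurrence s(k) = s(k−1)·s(k−2): e.g. 41·1 = 411.
Continuing: 411414114114141141411 · 4114141141141 gives term 8.

4114141141141411414114114141141141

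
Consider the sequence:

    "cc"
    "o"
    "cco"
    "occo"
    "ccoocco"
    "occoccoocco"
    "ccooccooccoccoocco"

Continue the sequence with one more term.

Each term (from the third on) is the two preceding terms concatenated in order: term 3 = cc·o = cco.
Continuing: occoccoocco · ccooccooccoccoocco gives term 8.

occoccooccoccooccooccoccoocco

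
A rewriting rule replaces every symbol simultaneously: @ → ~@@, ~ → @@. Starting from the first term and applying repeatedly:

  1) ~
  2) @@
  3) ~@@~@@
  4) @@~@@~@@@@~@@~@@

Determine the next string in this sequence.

Replace each of the 16 characters of @@~@@~@@@@~@@~@@ in place — ~@@ ~@@ @@ ~@@ ~@@ @@ ~@@ ~@@ ~@@ ~@@ @@ ~@@ ~@@ @@ ~@@ ~@@ — and concatenate.

~@@~@@@@~@@~@@@@~@@~@@~@@~@@@@~@@~@@@@~@@~@@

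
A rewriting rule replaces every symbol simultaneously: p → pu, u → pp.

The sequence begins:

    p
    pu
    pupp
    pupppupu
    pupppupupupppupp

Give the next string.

pupppupupupppupppupppupupupppupu

Replace each of the 16 characters of pupppupupupppupp in place — pu pp pu pu pu pp pu pp pu pp pu pu pu pp pu pu — and concatenate.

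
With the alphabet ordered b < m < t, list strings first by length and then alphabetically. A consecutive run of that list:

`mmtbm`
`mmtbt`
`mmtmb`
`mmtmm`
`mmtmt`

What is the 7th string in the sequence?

Advancing 2 positions from mmtmt through mmtmt → mmttb reaches term 7.

mmttm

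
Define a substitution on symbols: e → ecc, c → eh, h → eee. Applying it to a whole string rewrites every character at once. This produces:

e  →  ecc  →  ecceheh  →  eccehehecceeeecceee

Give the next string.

φ(eccehehecceeeecceee) expands symbol-by-symbol to ecc eh eh ecc eee ecc eee ecc eh eh ecc ecc ecc ecc eh eh ecc ecc ecc; joining the 19 pieces gives the next term.

eccehehecceeeecceeeeccehehecceccecceccehehecceccecc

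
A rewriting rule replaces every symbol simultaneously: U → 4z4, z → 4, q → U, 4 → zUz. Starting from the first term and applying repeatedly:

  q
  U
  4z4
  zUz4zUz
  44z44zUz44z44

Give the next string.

Rewriting the 13 symbols of 44z44zUz44z44 one by one yields zUz zUz 4 zUz zUz 4 4z4 4 zUz zUz 4 zUz zUz; concatenated:

zUzzUz4zUzzUz44z44zUzzUz4zUzzUz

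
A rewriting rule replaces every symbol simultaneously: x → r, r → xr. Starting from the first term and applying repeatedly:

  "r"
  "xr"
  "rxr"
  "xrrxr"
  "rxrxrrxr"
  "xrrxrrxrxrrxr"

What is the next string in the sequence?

rxrxrrxrxrrxrrxrxrrxr

φ(xrrxrrxrxrrxr) expands symbol-by-symbol to r xr xr r xr xr r xr r xr xr r xr; joining the 13 pieces gives the next term.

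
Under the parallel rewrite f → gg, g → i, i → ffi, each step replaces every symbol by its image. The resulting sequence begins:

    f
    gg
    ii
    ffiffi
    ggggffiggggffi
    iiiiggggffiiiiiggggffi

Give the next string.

φ(iiiiggggffiiiiiggggffi) expands symbol-by-symbol to ffi ffi ffi ffi i i i i gg gg ffi ffi ffi ffi ffi i i i i gg gg ffi; joining the 22 pieces gives the next term.

ffiffiffiffiiiiiggggffiffiffiffiffiiiiiggggffi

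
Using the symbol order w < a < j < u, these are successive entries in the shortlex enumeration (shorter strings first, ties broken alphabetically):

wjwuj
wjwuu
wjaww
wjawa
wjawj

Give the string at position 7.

wjaaw

Stepping forward 2 times from wjawj: wjawj → wjawu, then the target.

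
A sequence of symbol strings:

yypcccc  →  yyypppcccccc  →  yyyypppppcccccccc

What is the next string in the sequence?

yyyyypppppppcccccccccc

Reading off run lengths: y runs 2, 3, 4; p runs 1, 3, 5; c runs 4, 6, 8 — each is linear in n (n = 1, 2, …).
For the next term, n = 4, so the run lengths are 5, 7, 10.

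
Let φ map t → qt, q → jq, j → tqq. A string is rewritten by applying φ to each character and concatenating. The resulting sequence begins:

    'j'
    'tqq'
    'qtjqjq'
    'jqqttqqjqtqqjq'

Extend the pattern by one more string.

tqqjqjqqtqtjqjqtqqjqqtjqjqtqqjq

φ(jqqttqqjqtqqjq) expands symbol-by-symbol to tqq jq jq qt qt jq jq tqq jq qt jq jq tqq jq; joining the 14 pieces gives the next term.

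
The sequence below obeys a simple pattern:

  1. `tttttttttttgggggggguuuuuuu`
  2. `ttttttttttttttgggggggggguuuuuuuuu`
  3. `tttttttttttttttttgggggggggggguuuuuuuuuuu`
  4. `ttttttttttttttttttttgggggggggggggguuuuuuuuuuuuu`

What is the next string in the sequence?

tttttttttttttttttttttttgggggggggggggggguuuuuuuuuuuuuuu

Reading off run lengths: t runs 11, 14, 17, 20; g runs 8, 10, 12, 14; u runs 7, 9, 11, 13 — each is linear in n, where the shown terms are n = 3, 4, 5, 6.
At n = 7 the blocks have lengths 23, 16, 15.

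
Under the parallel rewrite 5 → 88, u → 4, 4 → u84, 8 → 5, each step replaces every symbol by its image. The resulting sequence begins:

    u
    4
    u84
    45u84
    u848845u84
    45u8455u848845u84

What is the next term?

u848845u84888845u8455u848845u84

φ(45u8455u848845u84) expands symbol-by-symbol to u84 88 4 5 u84 88 88 4 5 u84 5 5 u84 88 4 5 u84; joining the 17 pieces gives the next term.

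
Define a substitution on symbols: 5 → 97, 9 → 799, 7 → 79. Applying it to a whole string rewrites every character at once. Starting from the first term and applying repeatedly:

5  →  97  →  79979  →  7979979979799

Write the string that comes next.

7979979799799797997997979979799799

Applying the rule to each of the 13 symbols of 7979979979799 gives the pieces 79 799 79 799 799 79 799 799 79 799 79 799 799, which concatenate to the answer.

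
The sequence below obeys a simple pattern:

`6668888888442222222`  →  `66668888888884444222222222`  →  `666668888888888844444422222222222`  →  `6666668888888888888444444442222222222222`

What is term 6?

666666668888888888888888844444444444422222222222222222

Reading off run lengths: 6 runs 3, 4, 5, 6; 8 runs 7, 9, 11, 13; 4 runs 2, 4, 6, 8; 2 runs 7, 9, 11, 13 — each is linear in n, where the shown terms are n = 2, 3, 4, 5.
Setting n = 7 gives 8, 17, 12, 17 characters in each block.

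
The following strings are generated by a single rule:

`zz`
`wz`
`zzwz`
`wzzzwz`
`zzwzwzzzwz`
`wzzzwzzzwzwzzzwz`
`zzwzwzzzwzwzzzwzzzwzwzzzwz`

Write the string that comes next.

Each term (from the third on) is the two preceding terms concatenated in order: term 3 = zz·wz = zzwz.
So term 8 is wzzzwzzzwzwzzzwz·zzwzwzzzwzwzzzwzzzwzwzzzwz.

wzzzwzzzwzwzzzwzzzwzwzzzwzwzzzwzzzwzwzzzwz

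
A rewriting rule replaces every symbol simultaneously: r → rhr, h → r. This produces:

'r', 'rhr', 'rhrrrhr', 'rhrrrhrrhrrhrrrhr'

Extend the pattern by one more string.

rhrrrhrrhrrhrrrhrrhrrrhrrhrrrhrrhrrhrrrhr

Applying the rule to each of the 17 symbols of rhrrrhrrhrrhrrrhr gives the pieces rhr r rhr rhr rhr r rhr rhr r rhr rhr r rhr rhr rhr r rhr, which concatenate to the answer.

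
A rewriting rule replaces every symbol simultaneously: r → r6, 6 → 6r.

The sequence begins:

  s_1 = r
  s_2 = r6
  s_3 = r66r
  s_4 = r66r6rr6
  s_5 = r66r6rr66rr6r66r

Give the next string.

Applying the rule to each of the 16 symbols of r66r6rr66rr6r66r gives the pieces r6 6r 6r r6 6r r6 r6 6r 6r r6 r6 6r r6 6r 6r r6, which concatenate to the answer.

r66r6rr66rr6r66r6rr6r66rr66r6rr6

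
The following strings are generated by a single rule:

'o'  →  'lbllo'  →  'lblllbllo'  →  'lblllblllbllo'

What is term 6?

The strings grow by a fixed prefix lbll each time.
From lblllblllbllo, 2 further steps: lblllblllbllo → lblllblllblllbllo → (answer).

lblllblllblllblllbllo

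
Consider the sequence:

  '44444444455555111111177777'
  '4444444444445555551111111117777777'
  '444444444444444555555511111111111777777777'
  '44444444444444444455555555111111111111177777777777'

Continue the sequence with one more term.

Reading off run lengths: 4 runs 9, 12, 15, 18; 5 runs 5, 6, 7, 8; 1 runs 7, 9, 11, 13; 7 runs 5, 7, 9, 11 — each is linear in n, where the shown terms are n = 3, 4, 5, 6.
Setting n = 7 gives 21, 9, 15, 13 characters in each block.

4444444444444444444445555555551111111111111117777777777777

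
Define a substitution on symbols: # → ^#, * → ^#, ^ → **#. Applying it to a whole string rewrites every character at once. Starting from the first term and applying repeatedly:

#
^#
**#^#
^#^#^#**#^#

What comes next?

**#^#**#^#**#^#^#^#^#**#^#

Expanding ^#^#^#**#^#: ^→**#, #→^#, ^→**#, #→^#, ^→**#, #→^#, *→^#, *→^#, #→^#, ^→**#, #→^#. Concatenated: **# ^# **# ^# **# ^# ^# ^# ^# **# ^#.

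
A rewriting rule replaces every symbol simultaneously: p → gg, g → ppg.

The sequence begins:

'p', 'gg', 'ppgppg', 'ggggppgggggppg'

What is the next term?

Rewriting the 14 symbols of ggggppgggggppg one by one yields ppg ppg ppg ppg gg gg ppg ppg ppg ppg ppg gg gg ppg; concatenated:

ppgppgppgppgggggppgppgppgppgppgggggppg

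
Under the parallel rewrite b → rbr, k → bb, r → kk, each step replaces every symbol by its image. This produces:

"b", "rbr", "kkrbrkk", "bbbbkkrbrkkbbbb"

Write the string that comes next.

rbrrbrrbrrbrbbbbkkrbrkkbbbbrbrrbrrbrrbr

Replace each of the 15 characters of bbbbkkrbrkkbbbb in place — rbr rbr rbr rbr bb bb kk rbr kk bb bb rbr rbr rbr rbr — and concatenate.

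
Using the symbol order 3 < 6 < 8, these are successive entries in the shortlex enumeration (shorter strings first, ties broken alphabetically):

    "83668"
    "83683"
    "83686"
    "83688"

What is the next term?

83833

The successor of 83688 increments the rightmost position that isn't already 8 and resets every position after it to 3.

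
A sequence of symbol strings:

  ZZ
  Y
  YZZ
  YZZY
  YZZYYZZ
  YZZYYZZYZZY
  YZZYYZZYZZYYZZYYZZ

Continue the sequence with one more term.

From term 3 onward, concatenate the last term with the second-to-last: Y·ZZ = YZZ, YZZ·Y = YZZY, …
The next term joins YZZYYZZYZZYYZZYYZZ and YZZYYZZYZZY.

YZZYYZZYZZYYZZYYZZYZZYYZZYZZY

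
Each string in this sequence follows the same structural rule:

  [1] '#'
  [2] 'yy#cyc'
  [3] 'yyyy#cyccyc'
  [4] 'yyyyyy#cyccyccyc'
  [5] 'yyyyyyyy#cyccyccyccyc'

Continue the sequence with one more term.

s(k+1) = yy·s(k)·cyc, so each term gains yy as a prefix and cyc as a suffix.
Applying this once more to yyyyyyyy#cyccyccyccyc:

yyyyyyyyyy#cyccyccyccyccyc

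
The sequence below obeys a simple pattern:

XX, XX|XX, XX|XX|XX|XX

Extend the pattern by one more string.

XX|XX|XX|XX|XX|XX|XX|XX

s(k+1) = s(k)·|·s(k) — each term doubles the last with '|' between the halves.
One more doubling of XX|XX|XX|XX gives the answer.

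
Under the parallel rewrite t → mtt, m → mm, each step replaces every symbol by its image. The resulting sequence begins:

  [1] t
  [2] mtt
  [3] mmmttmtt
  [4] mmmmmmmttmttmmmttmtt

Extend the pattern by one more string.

Rewriting the 20 symbols of mmmmmmmttmttmmmttmtt one by one yields mm mm mm mm mm mm mm mtt mtt mm mtt mtt mm mm mm mtt mtt mm mtt mtt; concatenated:

mmmmmmmmmmmmmmmttmttmmmttmttmmmmmmmttmttmmmttmtt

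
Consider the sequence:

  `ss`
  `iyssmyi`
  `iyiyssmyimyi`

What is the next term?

Each term wraps the previous one in iy on the left and myi on the right.
One more step from iyiyssmyimyi gives the answer.

iyiyiyssmyimyimyi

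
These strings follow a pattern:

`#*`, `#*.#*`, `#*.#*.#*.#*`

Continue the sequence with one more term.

Each string is two copies of the previous one joined by '.'.
Doubling #*.#*.#*.#* with '.' between the halves:

#*.#*.#*.#*.#*.#*.#*.#*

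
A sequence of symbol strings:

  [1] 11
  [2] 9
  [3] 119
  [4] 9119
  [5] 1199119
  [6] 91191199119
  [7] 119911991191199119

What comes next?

From term 3 onward, concatenate the second-to-last term with the last: 11·9 = 119, 9·119 = 9119, …
So term 8 is 91191199119·119911991191199119.

91191199119119911991191199119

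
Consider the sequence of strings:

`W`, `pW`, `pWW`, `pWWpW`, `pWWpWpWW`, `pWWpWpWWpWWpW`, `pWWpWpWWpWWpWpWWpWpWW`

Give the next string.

Each term (from the third on) is the previous term followed by the one before it: term 3 = pW·W = pWW.
So term 8 is pWWpWpWWpWWpWpWWpWpWW·pWWpWpWWpWWpW.

pWWpWpWWpWWpWpWWpWpWWpWWpWpWWpWWpW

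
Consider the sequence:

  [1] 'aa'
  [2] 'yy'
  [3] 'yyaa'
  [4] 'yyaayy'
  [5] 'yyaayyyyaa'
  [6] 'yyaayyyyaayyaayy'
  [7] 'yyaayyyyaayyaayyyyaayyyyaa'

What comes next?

From term 3 onward, concatenate the last term with the second-to-last: yy·aa = yyaa, yyaa·yy = yyaayy, …
Continuing: yyaayyyyaayyaayyyyaayyyyaa · yyaayyyyaayyaayy gives term 8.

yyaayyyyaayyaayyyyaayyyyaayyaayyyyaayyaayy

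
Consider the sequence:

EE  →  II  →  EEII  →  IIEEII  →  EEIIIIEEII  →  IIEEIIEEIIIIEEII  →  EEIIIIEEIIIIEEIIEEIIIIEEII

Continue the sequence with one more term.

This is a Fibonacci-style word recurrence s(k) = s(k−2)·s(k−1): e.g. EE·II = EEII.
So term 8 is IIEEIIEEIIIIEEII·EEIIIIEEIIIIEEIIEEIIIIEEII.

IIEEIIEEIIIIEEIIEEIIIIEEIIIIEEIIEEIIIIEEII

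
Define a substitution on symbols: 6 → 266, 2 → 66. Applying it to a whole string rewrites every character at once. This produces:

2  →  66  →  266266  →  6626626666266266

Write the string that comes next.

φ(6626626666266266) expands symbol-by-symbol to 266 266 66 266 266 66 266 266 266 266 66 266 266 66 266 266; joining the 16 pieces gives the next term.

26626666266266662662662662666626626666266266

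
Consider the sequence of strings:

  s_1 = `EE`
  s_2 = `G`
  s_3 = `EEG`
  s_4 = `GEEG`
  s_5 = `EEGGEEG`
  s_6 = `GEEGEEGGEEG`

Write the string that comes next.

From term 3 onward, concatenate the second-to-last term with the last: EE·G = EEG, G·EEG = GEEG, …
Continuing: EEGGEEG · GEEGEEGGEEG gives term 7.

EEGGEEGGEEGEEGGEEG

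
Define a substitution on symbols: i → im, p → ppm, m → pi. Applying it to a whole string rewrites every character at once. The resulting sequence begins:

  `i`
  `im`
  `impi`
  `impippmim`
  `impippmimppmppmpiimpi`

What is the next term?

impippmimppmppmpiimpippmppmpippmppmpippmimimpippmim

Applying the rule to each of the 21 symbols of impippmimppmppmpiimpi gives the pieces im pi ppm im ppm ppm pi im pi ppm ppm pi ppm ppm pi ppm im im pi ppm im, which concatenate to the answer.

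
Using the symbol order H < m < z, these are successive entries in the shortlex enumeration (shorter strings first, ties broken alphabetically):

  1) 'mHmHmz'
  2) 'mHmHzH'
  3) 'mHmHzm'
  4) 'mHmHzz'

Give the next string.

Find the rightmost character of mHmHzz below z, bump it to the next letter, and reset everything to its right to H.

mHmmHH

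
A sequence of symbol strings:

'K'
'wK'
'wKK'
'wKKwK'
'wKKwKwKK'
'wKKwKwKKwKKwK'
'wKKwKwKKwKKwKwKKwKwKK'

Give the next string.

Each term (from the third on) is the previous term followed by the one before it: term 3 = wK·K = wKK.
So term 8 is wKKwKwKKwKKwKwKKwKwKK·wKKwKwKKwKKwK.

wKKwKwKKwKKwKwKKwKwKKwKKwKwKKwKKwK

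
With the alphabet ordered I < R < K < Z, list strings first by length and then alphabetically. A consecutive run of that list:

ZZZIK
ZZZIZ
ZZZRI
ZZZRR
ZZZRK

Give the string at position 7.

ZZZKI

Continuing the enumeration 2 steps past ZZZRK: ZZZRK → ZZZRZ → (answer).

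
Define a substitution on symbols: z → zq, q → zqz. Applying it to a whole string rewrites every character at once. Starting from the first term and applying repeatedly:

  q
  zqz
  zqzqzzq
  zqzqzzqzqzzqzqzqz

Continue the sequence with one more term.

zqzqzzqzqzzqzqzqzzqzqzzqzqzqzzqzqzzqzqzzq

Applying the rule to each of the 17 symbols of zqzqzzqzqzzqzqzqz gives the pieces zq zqz zq zqz zq zq zqz zq zqz zq zq zqz zq zqz zq zqz zq, which concatenate to the answer.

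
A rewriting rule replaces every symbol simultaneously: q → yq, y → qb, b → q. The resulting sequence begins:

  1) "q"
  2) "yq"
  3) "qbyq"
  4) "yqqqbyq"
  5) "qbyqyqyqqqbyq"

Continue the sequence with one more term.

Rewriting the 13 symbols of qbyqyqyqqqbyq one by one yields yq q qb yq qb yq qb yq yq yq q qb yq; concatenated:

yqqqbyqqbyqqbyqyqyqqqbyq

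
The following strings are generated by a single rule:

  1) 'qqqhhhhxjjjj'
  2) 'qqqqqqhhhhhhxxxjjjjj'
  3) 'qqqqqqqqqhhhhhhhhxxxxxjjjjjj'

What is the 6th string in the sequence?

qqqqqqqqqqqqqqqqqqhhhhhhhhhhhhhhxxxxxxxxxxxjjjjjjjjj

Reading off run lengths: q runs 3, 6, 9; h runs 4, 6, 8; x runs 1, 3, 5; j runs 4, 5, 6 — each is linear in n (n = 1, 2, …).
For term 6, n = 6, so the run lengths are 18, 14, 11, 9.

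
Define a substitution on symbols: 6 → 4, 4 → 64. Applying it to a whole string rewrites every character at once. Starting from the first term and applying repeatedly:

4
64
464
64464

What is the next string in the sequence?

Expanding 64464: 6→4, 4→64, 4→64, 6→4, 4→64. Concatenated: 4 64 64 4 64.

46464464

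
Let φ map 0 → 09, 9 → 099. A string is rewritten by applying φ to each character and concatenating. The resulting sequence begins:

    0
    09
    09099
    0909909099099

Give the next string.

φ(0909909099099) expands symbol-by-symbol to 09 099 09 099 099 09 099 09 099 099 09 099 099; joining the 13 pieces gives the next term.

0909909099099090990909909909099099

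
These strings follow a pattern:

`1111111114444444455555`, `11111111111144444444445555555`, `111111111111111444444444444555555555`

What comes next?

1111111111111111114444444444444455555555555

Each string has the form 1^{3n} 4^{2n+2} 5^{2n-1}, where the shown terms are n = 3, 4, 5.
At n = 6 the blocks have lengths 18, 14, 11.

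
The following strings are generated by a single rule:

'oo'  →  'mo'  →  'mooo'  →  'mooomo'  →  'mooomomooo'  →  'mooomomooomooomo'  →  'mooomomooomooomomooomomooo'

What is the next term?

mooomomooomooomomooomomooomooomomooomooomo

From term 3 onward, concatenate the last term with the second-to-last: mo·oo = mooo, mooo·mo = mooomo, …
So term 8 is mooomomooomooomomooomomooo·mooomomooomooomo.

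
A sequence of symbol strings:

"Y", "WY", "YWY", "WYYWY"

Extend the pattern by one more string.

YWYWYYWY

This is a Fibonacci-style word recurrence s(k) = s(k−2)·s(k−1): e.g. Y·WY = YWY.
So term 5 is YWY·WYYWY.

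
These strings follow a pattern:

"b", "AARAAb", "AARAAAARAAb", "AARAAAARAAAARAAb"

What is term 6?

The strings grow by a fixed prefix AARAA each time.
From AARAAAARAAAARAAb, 2 further steps: AARAAAARAAAARAAb → AARAAAARAAAARAAAARAAb → (answer).

AARAAAARAAAARAAAARAAAARAAb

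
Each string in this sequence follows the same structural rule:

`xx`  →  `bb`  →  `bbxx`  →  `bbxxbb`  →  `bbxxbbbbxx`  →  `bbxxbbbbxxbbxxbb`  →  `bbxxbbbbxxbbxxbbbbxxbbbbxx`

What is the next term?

From term 3 onward, concatenate the last term with the second-to-last: bb·xx = bbxx, bbxx·bb = bbxxbb, …
So term 8 is bbxxbbbbxxbbxxbbbbxxbbbbxx·bbxxbbbbxxbbxxbb.

bbxxbbbbxxbbxxbbbbxxbbbbxxbbxxbbbbxxbbxxbb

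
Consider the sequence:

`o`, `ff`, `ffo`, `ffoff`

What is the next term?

This is a Fibonacci-style word recurrence s(k) = s(k−1)·s(k−2): e.g. ff·o = ffo.
Continuing: ffoff · ffo gives term 5.

ffoffffo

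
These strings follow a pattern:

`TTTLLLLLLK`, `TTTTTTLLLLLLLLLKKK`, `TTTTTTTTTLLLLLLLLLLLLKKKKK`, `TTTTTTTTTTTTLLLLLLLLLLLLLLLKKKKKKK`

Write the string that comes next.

Reading off run lengths: T runs 3, 6, 9, 12; L runs 6, 9, 12, 15; K runs 1, 3, 5, 7 — each is linear in n (n = 1, 2, …).
For the next term, n = 5, so the run lengths are 15, 18, 9.

TTTTTTTTTTTTTTTLLLLLLLLLLLLLLLLLLKKKKKKKKK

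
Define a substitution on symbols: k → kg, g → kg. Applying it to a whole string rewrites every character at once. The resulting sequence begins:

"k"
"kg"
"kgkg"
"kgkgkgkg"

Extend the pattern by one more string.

Rewriting each symbol of kgkgkgkg: k→kg, g→kg, k→kg, g→kg, k→kg, g→kg, k→kg, g→kg, which concatenates to kg kg kg kg kg kg kg kg.

kgkgkgkgkgkgkgkg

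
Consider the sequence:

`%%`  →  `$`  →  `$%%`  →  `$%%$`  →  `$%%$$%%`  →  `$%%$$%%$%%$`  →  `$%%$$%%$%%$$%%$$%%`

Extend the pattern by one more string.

From term 3 onward, concatenate the last term with the second-to-last: $·%% = $%%, $%%·$ = $%%$, …
Continuing: $%%$$%%$%%$$%%$$%% · $%%$$%%$%%$ gives term 8.

$%%$$%%$%%$$%%$$%%$%%$$%%$%%$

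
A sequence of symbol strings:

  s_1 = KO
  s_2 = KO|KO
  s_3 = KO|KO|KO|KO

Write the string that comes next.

KO|KO|KO|KO|KO|KO|KO|KO

Every step duplicates the string with '|' between the halves.
One more doubling of KO|KO|KO|KO gives the answer.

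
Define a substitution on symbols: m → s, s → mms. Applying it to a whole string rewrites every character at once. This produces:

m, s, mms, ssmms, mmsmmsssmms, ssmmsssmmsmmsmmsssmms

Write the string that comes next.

mmsmmsssmmsmmsmmsssmmsssmmsssmmsmmsmmsssmms

φ(ssmmsssmmsmmsmmsssmms) expands symbol-by-symbol to mms mms s s mms mms mms s s mms s s mms s s mms mms mms s s mms; joining the 21 pieces gives the next term.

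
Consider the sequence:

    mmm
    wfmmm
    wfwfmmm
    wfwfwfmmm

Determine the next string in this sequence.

Each term is the previous one with wf prepended.
Applying this once more to wfwfwfmmm:

wfwfwfwfmmm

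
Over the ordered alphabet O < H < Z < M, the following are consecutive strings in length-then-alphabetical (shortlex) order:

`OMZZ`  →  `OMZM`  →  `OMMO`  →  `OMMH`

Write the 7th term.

HOOO

Stepping forward 3 times from OMMH: OMMH → OMMZ → OMMM, then the target.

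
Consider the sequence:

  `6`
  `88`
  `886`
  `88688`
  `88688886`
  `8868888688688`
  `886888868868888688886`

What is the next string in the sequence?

From term 3 onward, concatenate the last term with the second-to-last: 88·6 = 886, 886·88 = 88688, …
Continuing: 886888868868888688886 · 8868888688688 gives term 8.

8868888688688886888868868888688688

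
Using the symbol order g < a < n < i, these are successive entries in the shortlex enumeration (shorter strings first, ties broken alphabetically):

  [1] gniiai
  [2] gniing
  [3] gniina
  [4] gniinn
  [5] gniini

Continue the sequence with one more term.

gniiig

The successor of gniini increments the rightmost position that isn't already i and resets every position after it to g.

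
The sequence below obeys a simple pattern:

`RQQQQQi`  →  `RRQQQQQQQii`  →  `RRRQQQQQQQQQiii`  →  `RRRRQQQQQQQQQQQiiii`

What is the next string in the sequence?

RRRRRQQQQQQQQQQQQQiiiii

Reading off run lengths: R runs 1, 2, 3, 4; Q runs 5, 7, 9, 11; i runs 1, 2, 3, 4 — each is linear in n, where the shown terms are n = 2, 3, 4, 5.
For the next term, n = 6, so the run lengths are 5, 13, 5.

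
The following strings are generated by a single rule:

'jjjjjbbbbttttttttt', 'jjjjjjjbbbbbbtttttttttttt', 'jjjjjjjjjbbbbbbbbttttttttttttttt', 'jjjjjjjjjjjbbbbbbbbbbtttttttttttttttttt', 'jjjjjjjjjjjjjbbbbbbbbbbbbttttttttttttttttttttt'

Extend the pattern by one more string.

jjjjjjjjjjjjjjjbbbbbbbbbbbbbbtttttttttttttttttttttttt

Term n consists of 2n-1 j's, followed by 2n-2 b's, followed by 3n t's, where the shown terms are n = 3, 4, 5, 6, 7.
For the next term, n = 8, so the run lengths are 15, 14, 24.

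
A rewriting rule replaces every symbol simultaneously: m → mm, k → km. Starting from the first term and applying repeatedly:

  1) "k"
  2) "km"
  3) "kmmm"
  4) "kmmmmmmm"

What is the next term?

Expanding kmmmmmmm: k→km, m→mm, m→mm, m→mm, m→mm, m→mm, m→mm, m→mm. Concatenated: km mm mm mm mm mm mm mm.

kmmmmmmmmmmmmmmm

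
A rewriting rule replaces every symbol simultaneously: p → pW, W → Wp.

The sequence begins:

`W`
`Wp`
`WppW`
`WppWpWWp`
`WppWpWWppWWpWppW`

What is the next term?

Applying the rule to each of the 16 symbols of WppWpWWppWWpWppW gives the pieces Wp pW pW Wp pW Wp Wp pW pW Wp Wp pW Wp pW pW Wp, which concatenate to the answer.

WppWpWWppWWpWppWpWWpWppWWppWpWWp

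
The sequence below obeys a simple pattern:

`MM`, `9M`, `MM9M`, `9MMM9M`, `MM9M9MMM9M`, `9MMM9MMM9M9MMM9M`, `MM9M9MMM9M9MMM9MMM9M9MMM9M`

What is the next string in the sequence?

9MMM9MMM9M9MMM9MMM9M9MMM9M9MMM9MMM9M9MMM9M

Each term (from the third on) is the two preceding terms concatenated in order: term 3 = MM·9M = MM9M.
Continuing: 9MMM9MMM9M9MMM9M · MM9M9MMM9M9MMM9MMM9M9MMM9M gives term 8.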